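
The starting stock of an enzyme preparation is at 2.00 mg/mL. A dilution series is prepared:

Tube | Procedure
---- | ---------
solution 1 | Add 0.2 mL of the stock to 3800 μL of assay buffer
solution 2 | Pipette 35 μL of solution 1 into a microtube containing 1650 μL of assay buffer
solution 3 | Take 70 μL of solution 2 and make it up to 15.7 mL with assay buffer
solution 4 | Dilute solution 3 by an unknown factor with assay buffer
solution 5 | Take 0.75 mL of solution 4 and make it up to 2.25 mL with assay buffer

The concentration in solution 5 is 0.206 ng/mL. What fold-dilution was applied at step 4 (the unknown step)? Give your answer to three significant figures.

15.0-fold

Step 1: 0.2 mL + 3800 μL = 4 mL total → factor 4/0.2 = 20
Step 2: 35 μL + 1650 μL = 1685 μL total → factor 1685/35 = 48.143
Step 3: 70 μL brought to 15.7 mL → factor 15700/70 = 224.29
Step 4: unknown factor x
Step 5: 0.75 mL brought to 2.25 mL → factor 2.25/0.75 = 3
Product of known-step factors = 6.4787 × 10^5
Overall factor = 2.00 mg/mL / (0.206 ng/mL) = 9.7087 × 10^6
x = 9.7087 × 10^6 / 6.4787 × 10^5 = 15.0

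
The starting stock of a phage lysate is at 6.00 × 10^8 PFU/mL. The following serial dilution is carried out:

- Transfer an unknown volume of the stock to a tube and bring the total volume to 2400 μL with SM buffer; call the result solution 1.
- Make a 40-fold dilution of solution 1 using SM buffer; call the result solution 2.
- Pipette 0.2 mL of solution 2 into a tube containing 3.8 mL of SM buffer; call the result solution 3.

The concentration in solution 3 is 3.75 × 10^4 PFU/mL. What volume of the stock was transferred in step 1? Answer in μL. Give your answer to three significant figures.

Step 1: v brought to 2400 μL → factor = 2400 μL/v
Step 2: 40-fold → factor 40
Step 3: 0.2 mL + 3.8 mL = 4 mL total → factor 4/0.2 = 20
Product of known-step factors = 800
Overall factor = 6.00 × 10^8 PFU/mL / (3.75 × 10^4 PFU/mL) = 16000
Step-1 factor = 16000 / 800 = 20
v = 2400 μL / 20 = 120 μL

120 μL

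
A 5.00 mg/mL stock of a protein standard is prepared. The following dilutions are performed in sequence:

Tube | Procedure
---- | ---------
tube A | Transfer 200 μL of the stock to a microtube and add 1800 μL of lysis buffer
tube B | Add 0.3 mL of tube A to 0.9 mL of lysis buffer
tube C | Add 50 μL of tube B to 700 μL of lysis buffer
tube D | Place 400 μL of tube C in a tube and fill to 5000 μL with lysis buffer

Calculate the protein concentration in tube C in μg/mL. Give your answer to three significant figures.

8.33 μg/mL

Step 1: 200 μL + 1800 μL = 2000 μL total → factor 2000/200 = 10
Step 2: 0.3 mL + 0.9 mL = 1.2 mL total → factor 1.2/0.3 = 4
Step 3: 50 μL + 700 μL = 750 μL total → factor 750/50 = 15
Dilution factor through tube C = 10 × 4 × 15 = 600
[tube C] = 5.00 mg/mL / 600 = 0.008333 mg/mL = 8.33 μg/mL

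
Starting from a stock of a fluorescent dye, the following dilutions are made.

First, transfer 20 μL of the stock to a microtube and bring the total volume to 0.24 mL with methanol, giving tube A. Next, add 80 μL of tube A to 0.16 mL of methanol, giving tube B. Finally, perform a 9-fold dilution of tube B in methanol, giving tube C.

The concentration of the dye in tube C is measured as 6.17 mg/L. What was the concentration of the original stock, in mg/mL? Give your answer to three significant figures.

Step 1: 20 μL brought to 0.24 mL → factor 240/20 = 12
Step 2: 80 μL + 0.16 mL = 240 μL total → factor 240/80 = 3
Step 3: 9-fold → factor 9
Overall dilution factor = 12 × 3 × 9 = 324
Stock = 6.17 mg/L × 324 = 1999 mg/L = 2.00 mg/mL

2.00 mg/mL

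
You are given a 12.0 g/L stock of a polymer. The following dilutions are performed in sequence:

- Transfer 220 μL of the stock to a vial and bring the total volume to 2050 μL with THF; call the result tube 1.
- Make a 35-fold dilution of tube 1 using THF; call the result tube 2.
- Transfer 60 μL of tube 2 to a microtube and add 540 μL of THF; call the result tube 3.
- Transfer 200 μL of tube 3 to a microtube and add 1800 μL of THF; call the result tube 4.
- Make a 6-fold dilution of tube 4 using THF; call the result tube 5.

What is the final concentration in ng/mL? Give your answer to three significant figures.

61.3 ng/mL

Step 1: 220 μL brought to 2050 μL → factor 2050/220 = 9.3182
Step 2: 35-fold → factor 35
Step 3: 60 μL + 540 μL = 600 μL total → factor 600/60 = 10
Step 4: 200 μL + 1800 μL = 2000 μL total → factor 2000/200 = 10
Step 5: 6-fold → factor 6
Overall dilution factor = 9.3182 × 35 × 10 × 10 × 6 = 1.9568 × 10^5
Final = 12.0 g/L / 1.9568 × 10^5 = 6.132 × 10^-5 g/L = 61.3 ng/mL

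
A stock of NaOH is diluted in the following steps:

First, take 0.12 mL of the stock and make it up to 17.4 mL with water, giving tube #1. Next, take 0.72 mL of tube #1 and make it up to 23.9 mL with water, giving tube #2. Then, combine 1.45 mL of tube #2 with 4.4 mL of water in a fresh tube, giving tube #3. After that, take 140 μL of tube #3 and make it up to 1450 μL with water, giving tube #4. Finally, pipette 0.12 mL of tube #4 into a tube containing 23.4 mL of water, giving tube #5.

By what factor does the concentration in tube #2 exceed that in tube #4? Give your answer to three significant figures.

Step 1: 0.12 mL brought to 17.4 mL → factor 17.4/0.12 = 145
Step 2: 0.72 mL brought to 23.9 mL → factor 23.9/0.72 = 33.194
Step 3: 1.45 mL + 4.4 mL = 5.85 mL total → factor 5.85/1.45 = 4.0345
Step 4: 140 μL brought to 1450 μL → factor 1450/140 = 10.357
Dilution factor to tube #2 = 4813.2; to tube #4 = 2.0112 × 10^5
[tube #2]/[tube #4] = (factor to tube #4)/(factor to tube #2) = 2.0112 × 10^5/4813.2 = 41.8

41.8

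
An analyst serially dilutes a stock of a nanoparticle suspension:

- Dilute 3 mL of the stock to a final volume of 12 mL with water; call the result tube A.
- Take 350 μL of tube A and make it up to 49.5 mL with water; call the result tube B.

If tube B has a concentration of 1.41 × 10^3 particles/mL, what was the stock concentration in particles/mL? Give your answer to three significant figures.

Step 1: 3 mL brought to 12 mL → factor 12/3 = 4
Step 2: 350 μL brought to 49.5 mL → factor 49500/350 = 141.43
Overall dilution factor = 4 × 141.43 = 565.71
Stock = 1.41 × 10^3 particles/mL × 565.71 = 7.98 × 10^5 particles/mL

7.98 × 10^5 particles/mL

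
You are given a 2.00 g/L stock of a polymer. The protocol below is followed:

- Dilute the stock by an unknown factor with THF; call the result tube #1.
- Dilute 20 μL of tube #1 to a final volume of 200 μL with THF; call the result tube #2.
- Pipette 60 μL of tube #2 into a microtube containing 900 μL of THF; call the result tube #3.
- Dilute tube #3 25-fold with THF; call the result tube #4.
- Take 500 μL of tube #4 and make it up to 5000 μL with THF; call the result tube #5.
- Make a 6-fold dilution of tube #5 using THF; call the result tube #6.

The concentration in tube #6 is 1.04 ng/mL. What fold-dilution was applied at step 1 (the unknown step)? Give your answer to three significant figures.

8.01-fold

Step 1: unknown factor x
Step 2: 20 μL brought to 200 μL → factor 200/20 = 10
Step 3: 60 μL + 900 μL = 960 μL total → factor 960/60 = 16
Step 4: 25-fold → factor 25
Step 5: 500 μL brought to 5000 μL → factor 5000/500 = 10
Step 6: 6-fold → factor 6
Product of known-step factors = 2.4 × 10^5
Overall factor = 2.00 g/L / (1.04 ng/mL) = 1.9231 × 10^6
x = 1.9231 × 10^6 / 2.4 × 10^5 = 8.01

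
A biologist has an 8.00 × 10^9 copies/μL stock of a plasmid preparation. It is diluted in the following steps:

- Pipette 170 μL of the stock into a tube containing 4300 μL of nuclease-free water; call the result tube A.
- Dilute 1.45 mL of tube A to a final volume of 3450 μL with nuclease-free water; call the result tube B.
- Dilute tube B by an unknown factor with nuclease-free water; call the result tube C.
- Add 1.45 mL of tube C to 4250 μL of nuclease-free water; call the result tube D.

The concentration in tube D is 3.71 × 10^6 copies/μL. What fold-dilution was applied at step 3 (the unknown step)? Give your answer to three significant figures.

Step 1: 170 μL + 4300 μL = 4470 μL total → factor 4470/170 = 26.294
Step 2: 1.45 mL brought to 3450 μL → factor 3.45/1.45 = 2.3793
Step 3: unknown factor x
Step 4: 1.45 mL + 4250 μL = 5.7 mL total → factor 5.7/1.45 = 3.931
Product of known-step factors = 245.93
Overall factor = 8.00 × 10^9 copies/μL / (3.71 × 10^6 copies/μL) = 2156.3
x = 2156.3 / 245.93 = 8.77

8.77-fold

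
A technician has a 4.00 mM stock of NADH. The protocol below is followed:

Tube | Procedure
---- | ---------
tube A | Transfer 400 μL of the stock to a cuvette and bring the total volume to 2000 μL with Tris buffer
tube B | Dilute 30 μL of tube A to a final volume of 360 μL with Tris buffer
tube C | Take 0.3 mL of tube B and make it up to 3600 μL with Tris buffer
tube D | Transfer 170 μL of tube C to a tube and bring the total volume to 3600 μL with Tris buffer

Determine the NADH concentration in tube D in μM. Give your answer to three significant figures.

0.262 μM

Step 1: 400 μL brought to 2000 μL → factor 2000/400 = 5
Step 2: 30 μL brought to 360 μL → factor 360/30 = 12
Step 3: 0.3 mL brought to 3600 μL → factor 3.6/0.3 = 12
Step 4: 170 μL brought to 3600 μL → factor 3600/170 = 21.176
Overall dilution factor = 5 × 12 × 12 × 21.176 = 15247
Final = 4.00 mM / 15247 = 0.0002623 mM = 0.262 μM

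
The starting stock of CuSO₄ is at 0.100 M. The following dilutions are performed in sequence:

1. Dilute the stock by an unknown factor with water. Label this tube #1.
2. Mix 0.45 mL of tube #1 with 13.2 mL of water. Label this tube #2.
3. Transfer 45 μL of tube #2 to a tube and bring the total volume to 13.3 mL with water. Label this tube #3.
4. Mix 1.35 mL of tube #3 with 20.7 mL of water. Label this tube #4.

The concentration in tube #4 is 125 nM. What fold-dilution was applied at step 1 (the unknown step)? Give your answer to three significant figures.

5.46-fold

Step 1: unknown factor x
Step 2: 0.45 mL + 13.2 mL = 13.65 mL total → factor 13.65/0.45 = 30.333
Step 3: 45 μL brought to 13.3 mL → factor 13300/45 = 295.56
Step 4: 1.35 mL + 20.7 mL = 22.05 mL total → factor 22.05/1.35 = 16.333
Product of known-step factors = 1.4643 × 10^5
Overall factor = 0.100 M / (125 nM) = 8 × 10^5
x = 8 × 10^5 / 1.4643 × 10^5 = 5.46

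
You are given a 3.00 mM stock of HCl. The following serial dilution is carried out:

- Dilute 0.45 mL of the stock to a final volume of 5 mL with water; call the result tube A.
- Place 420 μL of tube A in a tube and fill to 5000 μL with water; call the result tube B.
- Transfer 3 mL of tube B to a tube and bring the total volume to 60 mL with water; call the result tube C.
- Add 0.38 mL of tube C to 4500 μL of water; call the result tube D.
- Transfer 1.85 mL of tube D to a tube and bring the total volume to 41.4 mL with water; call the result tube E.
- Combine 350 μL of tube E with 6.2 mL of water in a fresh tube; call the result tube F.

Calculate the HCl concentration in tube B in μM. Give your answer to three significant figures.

22.7 μM

Step 1: 0.45 mL brought to 5 mL → factor 5/0.45 = 11.111
Step 2: 420 μL brought to 5000 μL → factor 5000/420 = 11.905
Dilution factor through tube B = 11.111 × 11.905 = 132.28
[tube B] = 3.00 mM / 132.28 = 0.02268 mM = 22.7 μM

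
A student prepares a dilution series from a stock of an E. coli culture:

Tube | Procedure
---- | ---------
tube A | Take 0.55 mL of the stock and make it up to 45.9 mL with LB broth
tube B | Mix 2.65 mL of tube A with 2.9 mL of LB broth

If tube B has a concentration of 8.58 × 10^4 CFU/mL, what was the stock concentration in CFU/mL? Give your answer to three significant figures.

1.50 × 10^7 CFU/mL

Step 1: 0.55 mL brought to 45.9 mL → factor 45.9/0.55 = 83.455
Step 2: 2.65 mL + 2.9 mL = 5.55 mL total → factor 5.55/2.65 = 2.0943
Overall dilution factor = 83.455 × 2.0943 = 174.78
Stock = 8.58 × 10^4 CFU/mL × 174.78 = 1.50 × 10^7 CFU/mL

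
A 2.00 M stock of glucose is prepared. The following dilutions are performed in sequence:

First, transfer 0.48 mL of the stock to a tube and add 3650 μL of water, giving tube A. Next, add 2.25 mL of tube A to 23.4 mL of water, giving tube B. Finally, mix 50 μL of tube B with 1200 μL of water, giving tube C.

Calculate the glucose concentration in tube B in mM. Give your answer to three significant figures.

20.4 mM

Step 1: 0.48 mL + 3650 μL = 4.13 mL total → factor 4.13/0.48 = 8.6042
Step 2: 2.25 mL + 23.4 mL = 25.65 mL total → factor 25.65/2.25 = 11.4
Dilution factor through tube B = 8.6042 × 11.4 = 98.088
[tube B] = 2.00 M / 98.088 = 0.02039 M = 20.4 mM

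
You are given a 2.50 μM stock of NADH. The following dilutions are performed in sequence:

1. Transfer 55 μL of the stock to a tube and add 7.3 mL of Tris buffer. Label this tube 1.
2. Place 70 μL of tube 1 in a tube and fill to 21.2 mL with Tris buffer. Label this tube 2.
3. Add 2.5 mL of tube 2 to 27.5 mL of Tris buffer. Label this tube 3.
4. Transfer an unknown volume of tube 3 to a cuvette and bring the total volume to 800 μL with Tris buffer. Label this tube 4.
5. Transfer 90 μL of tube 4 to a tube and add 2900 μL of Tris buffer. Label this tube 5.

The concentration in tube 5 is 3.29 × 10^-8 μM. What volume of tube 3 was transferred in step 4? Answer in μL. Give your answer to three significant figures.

Step 1: 55 μL + 7.3 mL = 7355 μL total → factor 7355/55 = 133.73
Step 2: 70 μL brought to 21.2 mL → factor 21200/70 = 302.86
Step 3: 2.5 mL + 27.5 mL = 30 mL total → factor 30/2.5 = 12
Step 4: v brought to 800 μL → factor = 800 μL/v
Step 5: 90 μL + 2900 μL = 2990 μL total → factor 2990/90 = 33.222
Product of known-step factors = 1.6146 × 10^7
Overall factor = 2.50 μM / (3.29 × 10^-8 μM) = 7.5988 × 10^7
Step-4 factor = 7.5988 × 10^7 / 1.6146 × 10^7 = 4.7063
v = 800 μL / 4.7063 = 170 μL

170 μL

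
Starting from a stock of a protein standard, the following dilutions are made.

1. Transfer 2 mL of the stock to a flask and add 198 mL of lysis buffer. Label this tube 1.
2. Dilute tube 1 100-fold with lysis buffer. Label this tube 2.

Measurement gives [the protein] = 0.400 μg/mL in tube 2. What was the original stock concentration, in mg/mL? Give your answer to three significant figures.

4.00 mg/mL

Step 1: 2 mL + 198 mL = 200 mL total → factor 200/2 = 100
Step 2: 100-fold → factor 100
Overall dilution factor = 100 × 100 = 10000
Stock = 0.400 μg/mL × 10000 = 4000 μg/mL = 4.00 mg/mL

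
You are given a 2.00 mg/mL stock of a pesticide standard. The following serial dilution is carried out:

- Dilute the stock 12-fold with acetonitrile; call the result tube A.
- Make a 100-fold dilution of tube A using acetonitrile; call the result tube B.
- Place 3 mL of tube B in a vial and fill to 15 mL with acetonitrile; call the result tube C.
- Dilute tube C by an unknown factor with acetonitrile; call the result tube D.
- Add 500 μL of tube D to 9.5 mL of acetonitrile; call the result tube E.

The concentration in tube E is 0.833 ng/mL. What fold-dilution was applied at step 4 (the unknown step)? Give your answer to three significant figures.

20.0-fold

Step 1: 12-fold → factor 12
Step 2: 100-fold → factor 100
Step 3: 3 mL brought to 15 mL → factor 15/3 = 5
Step 4: unknown factor x
Step 5: 500 μL + 9.5 mL = 10000 μL total → factor 10000/500 = 20
Product of known-step factors = 1.2 × 10^5
Overall factor = 2.00 mg/mL / (0.833 ng/mL) = 2.401 × 10^6
x = 2.401 × 10^6 / 1.2 × 10^5 = 20.0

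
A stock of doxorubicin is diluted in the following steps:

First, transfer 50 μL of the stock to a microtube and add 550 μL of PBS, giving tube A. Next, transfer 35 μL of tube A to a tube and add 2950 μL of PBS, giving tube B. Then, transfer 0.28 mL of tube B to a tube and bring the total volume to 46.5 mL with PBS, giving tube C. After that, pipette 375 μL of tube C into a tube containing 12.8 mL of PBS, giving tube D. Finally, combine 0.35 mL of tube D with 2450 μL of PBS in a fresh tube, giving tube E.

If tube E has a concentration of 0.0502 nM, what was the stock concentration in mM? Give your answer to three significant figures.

2.40 mM

Step 1: 50 μL + 550 μL = 600 μL total → factor 600/50 = 12
Step 2: 35 μL + 2950 μL = 2985 μL total → factor 2985/35 = 85.286
Step 3: 0.28 mL brought to 46.5 mL → factor 46.5/0.28 = 166.07
Step 4: 375 μL + 12.8 mL = 13175 μL total → factor 13175/375 = 35.133
Step 5: 0.35 mL + 2450 μL = 2.8 mL total → factor 2.8/0.35 = 8
Overall dilution factor = 12 × 85.286 × 166.07 × 35.133 × 8 = 4.7771 × 10^7
Stock = 0.0502 nM × 4.7771 × 10^7 = 2.398 × 10^6 nM = 2.40 mM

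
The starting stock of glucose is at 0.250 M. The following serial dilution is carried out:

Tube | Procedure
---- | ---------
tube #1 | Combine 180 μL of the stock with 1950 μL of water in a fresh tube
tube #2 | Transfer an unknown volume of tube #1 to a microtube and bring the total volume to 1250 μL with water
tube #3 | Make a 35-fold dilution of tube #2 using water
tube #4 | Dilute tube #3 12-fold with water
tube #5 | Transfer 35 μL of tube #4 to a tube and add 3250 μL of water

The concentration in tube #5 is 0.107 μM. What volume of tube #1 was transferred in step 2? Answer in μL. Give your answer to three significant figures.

Step 1: 180 μL + 1950 μL = 2130 μL total → factor 2130/180 = 11.833
Step 2: v brought to 1250 μL → factor = 1250 μL/v
Step 3: 35-fold → factor 35
Step 4: 12-fold → factor 12
Step 5: 35 μL + 3250 μL = 3285 μL total → factor 3285/35 = 93.857
Product of known-step factors = 4.6647 × 10^5
Overall factor = 0.250 M / (0.107 μM) = 2.3364 × 10^6
Step-2 factor = 2.3364 × 10^6 / 4.6647 × 10^5 = 5.0088
v = 1250 μL / 5.0088 = 250 μL

250 μL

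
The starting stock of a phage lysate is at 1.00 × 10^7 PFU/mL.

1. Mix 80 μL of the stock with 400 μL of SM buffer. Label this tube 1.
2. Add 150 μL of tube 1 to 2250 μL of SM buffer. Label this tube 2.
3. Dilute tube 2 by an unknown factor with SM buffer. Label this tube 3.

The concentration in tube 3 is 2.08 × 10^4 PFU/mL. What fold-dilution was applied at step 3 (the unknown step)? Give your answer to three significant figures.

Step 1: 80 μL + 400 μL = 480 μL total → factor 480/80 = 6
Step 2: 150 μL + 2250 μL = 2400 μL total → factor 2400/150 = 16
Step 3: unknown factor x
Product of known-step factors = 96
Overall factor = 1.00 × 10^7 PFU/mL / (2.08 × 10^4 PFU/mL) = 480.77
x = 480.77 / 96 = 5.01

5.01-fold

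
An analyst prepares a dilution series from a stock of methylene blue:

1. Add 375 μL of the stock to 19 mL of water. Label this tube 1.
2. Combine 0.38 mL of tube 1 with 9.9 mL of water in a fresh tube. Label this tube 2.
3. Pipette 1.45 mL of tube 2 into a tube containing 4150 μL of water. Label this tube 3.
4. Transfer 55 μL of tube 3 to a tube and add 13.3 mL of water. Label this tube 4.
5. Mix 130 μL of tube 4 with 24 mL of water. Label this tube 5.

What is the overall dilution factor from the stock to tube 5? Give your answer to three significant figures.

2.43 × 10^8

Step 1: 375 μL + 19 mL = 19375 μL total → factor 19375/375 = 51.667
Step 2: 0.38 mL + 9.9 mL = 10.28 mL total → factor 10.28/0.38 = 27.053
Step 3: 1.45 mL + 4150 μL = 5.6 mL total → factor 5.6/1.45 = 3.8621
Step 4: 55 μL + 13.3 mL = 13355 μL total → factor 13355/55 = 242.82
Step 5: 130 μL + 24 mL = 24130 μL total → factor 24130/130 = 185.62
Overall dilution factor = 51.667 × 27.053 × 3.8621 × 242.82 × 185.62 = 2.433 × 10^8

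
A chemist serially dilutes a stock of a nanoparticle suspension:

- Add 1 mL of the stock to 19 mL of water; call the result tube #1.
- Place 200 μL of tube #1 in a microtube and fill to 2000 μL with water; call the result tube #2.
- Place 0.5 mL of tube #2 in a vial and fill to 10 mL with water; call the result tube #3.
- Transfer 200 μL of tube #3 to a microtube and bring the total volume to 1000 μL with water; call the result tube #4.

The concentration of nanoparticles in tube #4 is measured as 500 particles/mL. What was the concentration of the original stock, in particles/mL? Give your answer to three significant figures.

Step 1: 1 mL + 19 mL = 20 mL total → factor 20/1 = 20
Step 2: 200 μL brought to 2000 μL → factor 2000/200 = 10
Step 3: 0.5 mL brought to 10 mL → factor 10/0.5 = 20
Step 4: 200 μL brought to 1000 μL → factor 1000/200 = 5
Overall dilution factor = 20 × 10 × 20 × 5 = 20000
Stock = 500 particles/mL × 20000 = 1.00 × 10^7 particles/mL

1.00 × 10^7 particles/mL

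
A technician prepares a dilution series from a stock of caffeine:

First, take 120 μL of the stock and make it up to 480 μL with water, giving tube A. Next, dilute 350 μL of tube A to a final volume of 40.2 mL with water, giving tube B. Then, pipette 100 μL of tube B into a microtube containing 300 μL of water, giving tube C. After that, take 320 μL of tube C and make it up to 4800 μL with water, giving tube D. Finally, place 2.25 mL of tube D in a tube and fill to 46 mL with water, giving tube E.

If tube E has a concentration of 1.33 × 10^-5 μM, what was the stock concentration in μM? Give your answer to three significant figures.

7.50 μM

Step 1: 120 μL brought to 480 μL → factor 480/120 = 4
Step 2: 350 μL brought to 40.2 mL → factor 40200/350 = 114.86
Step 3: 100 μL + 300 μL = 400 μL total → factor 400/100 = 4
Step 4: 320 μL brought to 4800 μL → factor 4800/320 = 15
Step 5: 2.25 mL brought to 46 mL → factor 46/2.25 = 20.444
Overall dilution factor = 4 × 114.86 × 4 × 15 × 20.444 = 5.6357 × 10^5
Stock = 1.33 × 10^-5 μM × 5.6357 × 10^5 = 7.50 μM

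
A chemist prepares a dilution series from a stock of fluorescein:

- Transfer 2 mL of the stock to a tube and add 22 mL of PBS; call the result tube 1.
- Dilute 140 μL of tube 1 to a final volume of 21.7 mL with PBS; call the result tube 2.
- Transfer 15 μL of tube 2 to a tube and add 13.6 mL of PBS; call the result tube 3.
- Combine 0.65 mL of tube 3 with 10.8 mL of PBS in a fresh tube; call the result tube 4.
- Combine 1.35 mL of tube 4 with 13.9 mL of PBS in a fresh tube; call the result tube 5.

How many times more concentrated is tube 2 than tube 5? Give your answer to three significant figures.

1.81 × 10^5

Step 1: 2 mL + 22 mL = 24 mL total → factor 24/2 = 12
Step 2: 140 μL brought to 21.7 mL → factor 21700/140 = 155
Step 3: 15 μL + 13.6 mL = 13615 μL total → factor 13615/15 = 907.67
Step 4: 0.65 mL + 10.8 mL = 11.45 mL total → factor 11.45/0.65 = 17.615
Step 5: 1.35 mL + 13.9 mL = 15.25 mL total → factor 15.25/1.35 = 11.296
Dilution factor to tube 2 = 1860; to tube 5 = 3.3594 × 10^8
[tube 2]/[tube 5] = (factor to tube 5)/(factor to tube 2) = 3.3594 × 10^8/1860 = 1.81 × 10^5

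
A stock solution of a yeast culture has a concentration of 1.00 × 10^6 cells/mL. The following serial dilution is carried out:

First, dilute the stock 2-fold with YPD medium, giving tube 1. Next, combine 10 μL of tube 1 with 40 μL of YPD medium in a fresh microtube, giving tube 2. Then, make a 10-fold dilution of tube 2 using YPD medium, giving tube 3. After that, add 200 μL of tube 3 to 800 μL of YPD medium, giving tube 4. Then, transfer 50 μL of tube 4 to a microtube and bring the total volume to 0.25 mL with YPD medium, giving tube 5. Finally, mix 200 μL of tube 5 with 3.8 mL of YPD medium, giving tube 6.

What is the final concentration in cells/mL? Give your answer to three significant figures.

20.0 cells/mL

Step 1: 2-fold → factor 2
Step 2: 10 μL + 40 μL = 50 μL total → factor 50/10 = 5
Step 3: 10-fold → factor 10
Step 4: 200 μL + 800 μL = 1000 μL total → factor 1000/200 = 5
Step 5: 50 μL brought to 0.25 mL → factor 250/50 = 5
Step 6: 200 μL + 3.8 mL = 4000 μL total → factor 4000/200 = 20
Overall dilution factor = 2 × 5 × 10 × 5 × 5 × 20 = 50000
Final = 1.00 × 10^6 cells/mL / 50000 = 20.0 cells/mL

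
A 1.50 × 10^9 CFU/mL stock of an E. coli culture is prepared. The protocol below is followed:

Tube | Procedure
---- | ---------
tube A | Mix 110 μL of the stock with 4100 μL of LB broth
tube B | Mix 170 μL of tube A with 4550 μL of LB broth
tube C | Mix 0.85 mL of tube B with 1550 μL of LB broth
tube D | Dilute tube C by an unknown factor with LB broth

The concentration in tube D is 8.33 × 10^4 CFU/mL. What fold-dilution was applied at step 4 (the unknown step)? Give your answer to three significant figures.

6.00-fold

Step 1: 110 μL + 4100 μL = 4210 μL total → factor 4210/110 = 38.273
Step 2: 170 μL + 4550 μL = 4720 μL total → factor 4720/170 = 27.765
Step 3: 0.85 mL + 1550 μL = 2.4 mL total → factor 2.4/0.85 = 2.8235
Step 4: unknown factor x
Product of known-step factors = 3000.4
Overall factor = 1.50 × 10^9 CFU/mL / (8.33 × 10^4 CFU/mL) = 18007
x = 18007 / 3000.4 = 6.00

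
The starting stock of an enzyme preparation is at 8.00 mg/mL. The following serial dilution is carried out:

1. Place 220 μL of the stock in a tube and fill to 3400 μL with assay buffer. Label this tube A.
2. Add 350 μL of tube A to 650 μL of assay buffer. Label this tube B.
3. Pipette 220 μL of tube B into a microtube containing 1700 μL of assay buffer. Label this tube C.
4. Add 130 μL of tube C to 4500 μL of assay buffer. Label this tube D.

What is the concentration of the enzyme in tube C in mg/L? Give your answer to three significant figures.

Step 1: 220 μL brought to 3400 μL → factor 3400/220 = 15.455
Step 2: 350 μL + 650 μL = 1000 μL total → factor 1000/350 = 2.8571
Step 3: 220 μL + 1700 μL = 1920 μL total → factor 1920/220 = 8.7273
Dilution factor through tube C = 15.455 × 2.8571 × 8.7273 = 385.36
[tube C] = 8.00 mg/mL / 385.36 = 0.02076 mg/mL = 20.8 mg/L

20.8 mg/L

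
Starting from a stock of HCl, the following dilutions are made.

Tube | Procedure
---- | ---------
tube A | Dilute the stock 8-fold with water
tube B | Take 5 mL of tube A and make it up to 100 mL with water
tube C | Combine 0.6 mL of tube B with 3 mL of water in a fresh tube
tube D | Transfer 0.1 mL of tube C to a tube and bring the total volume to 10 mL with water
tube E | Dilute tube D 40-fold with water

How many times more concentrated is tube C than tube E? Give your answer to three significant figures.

4.00 × 10^3

Step 1: 8-fold → factor 8
Step 2: 5 mL brought to 100 mL → factor 100/5 = 20
Step 3: 0.6 mL + 3 mL = 3.6 mL total → factor 3.6/0.6 = 6
Step 4: 0.1 mL brought to 10 mL → factor 10/0.1 = 100
Step 5: 40-fold → factor 40
Dilution factor to tube C = 960; to tube E = 3.84 × 10^6
[tube C]/[tube E] = (factor to tube E)/(factor to tube C) = 3.84 × 10^6/960 = 4.00 × 10^3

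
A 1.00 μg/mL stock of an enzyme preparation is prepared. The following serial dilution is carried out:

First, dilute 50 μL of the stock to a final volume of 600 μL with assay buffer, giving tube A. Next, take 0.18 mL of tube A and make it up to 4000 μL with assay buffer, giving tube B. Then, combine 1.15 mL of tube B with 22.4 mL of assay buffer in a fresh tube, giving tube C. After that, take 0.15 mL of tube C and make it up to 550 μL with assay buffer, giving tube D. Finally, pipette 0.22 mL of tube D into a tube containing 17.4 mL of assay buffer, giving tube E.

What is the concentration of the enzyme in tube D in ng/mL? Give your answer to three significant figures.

Step 1: 50 μL brought to 600 μL → factor 600/50 = 12
Step 2: 0.18 mL brought to 4000 μL → factor 4/0.18 = 22.222
Step 3: 1.15 mL + 22.4 mL = 23.55 mL total → factor 23.55/1.15 = 20.478
Step 4: 0.15 mL brought to 550 μL → factor 0.55/0.15 = 3.6667
Dilution factor through tube D = 12 × 22.222 × 20.478 × 3.6667 = 20023
[tube D] = 1.00 μg/mL / 20023 = 4.994 × 10^-5 μg/mL = 0.0499 ng/mL

0.0499 ng/mL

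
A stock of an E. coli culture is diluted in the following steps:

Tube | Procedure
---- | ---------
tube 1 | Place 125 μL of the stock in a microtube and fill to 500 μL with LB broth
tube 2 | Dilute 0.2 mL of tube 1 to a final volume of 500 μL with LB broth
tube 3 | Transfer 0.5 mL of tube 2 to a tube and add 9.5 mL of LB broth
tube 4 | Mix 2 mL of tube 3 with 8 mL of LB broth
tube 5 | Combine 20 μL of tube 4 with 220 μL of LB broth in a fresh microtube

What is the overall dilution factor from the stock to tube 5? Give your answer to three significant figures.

Step 1: 125 μL brought to 500 μL → factor 500/125 = 4
Step 2: 0.2 mL brought to 500 μL → factor 0.5/0.2 = 2.5
Step 3: 0.5 mL + 9.5 mL = 10 mL total → factor 10/0.5 = 20
Step 4: 2 mL + 8 mL = 10 mL total → factor 10/2 = 5
Step 5: 20 μL + 220 μL = 240 μL total → factor 240/20 = 12
Overall dilution factor = 4 × 2.5 × 20 × 5 × 12 = 12000

1.20 × 10^4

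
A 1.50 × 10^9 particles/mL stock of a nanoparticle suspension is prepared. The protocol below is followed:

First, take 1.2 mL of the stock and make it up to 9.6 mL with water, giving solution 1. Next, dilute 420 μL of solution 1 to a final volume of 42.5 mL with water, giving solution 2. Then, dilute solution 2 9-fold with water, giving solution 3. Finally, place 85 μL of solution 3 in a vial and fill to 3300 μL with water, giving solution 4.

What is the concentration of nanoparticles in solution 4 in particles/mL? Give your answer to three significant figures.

5.30 × 10^3 particles/mL

Step 1: 1.2 mL brought to 9.6 mL → factor 9.6/1.2 = 8
Step 2: 420 μL brought to 42.5 mL → factor 42500/420 = 101.19
Step 3: 9-fold → factor 9
Step 4: 85 μL brought to 3300 μL → factor 3300/85 = 38.824
Overall dilution factor = 8 × 101.19 × 9 × 38.824 = 2.8286 × 10^5
Final = 1.50 × 10^9 particles/mL / 2.8286 × 10^5 = 5.30 × 10^3 particles/mL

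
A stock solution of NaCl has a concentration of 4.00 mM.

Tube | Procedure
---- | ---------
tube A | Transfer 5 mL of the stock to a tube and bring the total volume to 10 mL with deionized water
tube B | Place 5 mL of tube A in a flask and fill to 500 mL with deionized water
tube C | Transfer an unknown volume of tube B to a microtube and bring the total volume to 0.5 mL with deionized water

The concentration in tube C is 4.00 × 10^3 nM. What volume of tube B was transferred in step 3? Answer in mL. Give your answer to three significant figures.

0.100 mL

Step 1: 5 mL brought to 10 mL → factor 10/5 = 2
Step 2: 5 mL brought to 500 mL → factor 500/5 = 100
Step 3: v brought to 0.5 mL → factor = 0.5 mL/v
Product of known-step factors = 200
Overall factor = 4.00 mM / (4.00 × 10^3 nM) = 1000
Step-3 factor = 1000 / 200 = 5
v = 0.5 mL / 5 = 0.100 mL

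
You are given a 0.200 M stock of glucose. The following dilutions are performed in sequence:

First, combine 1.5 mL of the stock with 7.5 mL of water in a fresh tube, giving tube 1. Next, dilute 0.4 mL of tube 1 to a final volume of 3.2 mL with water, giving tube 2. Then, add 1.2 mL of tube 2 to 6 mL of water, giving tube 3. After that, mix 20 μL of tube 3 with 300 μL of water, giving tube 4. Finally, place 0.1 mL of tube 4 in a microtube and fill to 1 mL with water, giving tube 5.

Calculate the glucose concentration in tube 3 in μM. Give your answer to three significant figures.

694 μM

Step 1: 1.5 mL + 7.5 mL = 9 mL total → factor 9/1.5 = 6
Step 2: 0.4 mL brought to 3.2 mL → factor 3.2/0.4 = 8
Step 3: 1.2 mL + 6 mL = 7.2 mL total → factor 7.2/1.2 = 6
Dilution factor through tube 3 = 6 × 8 × 6 = 288
[tube 3] = 0.200 M / 288 = 0.0006944 M = 694 μM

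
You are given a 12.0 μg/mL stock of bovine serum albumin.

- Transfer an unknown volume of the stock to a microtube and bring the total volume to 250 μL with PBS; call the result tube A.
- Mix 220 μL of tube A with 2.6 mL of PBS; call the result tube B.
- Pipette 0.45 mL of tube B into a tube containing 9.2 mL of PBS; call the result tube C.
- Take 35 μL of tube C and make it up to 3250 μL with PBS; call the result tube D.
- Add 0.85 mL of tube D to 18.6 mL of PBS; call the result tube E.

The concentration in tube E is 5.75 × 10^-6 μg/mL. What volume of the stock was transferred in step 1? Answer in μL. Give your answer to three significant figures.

70.0 μL

Step 1: v brought to 250 μL → factor = 250 μL/v
Step 2: 220 μL + 2.6 mL = 2820 μL total → factor 2820/220 = 12.818
Step 3: 0.45 mL + 9.2 mL = 9.65 mL total → factor 9.65/0.45 = 21.444
Step 4: 35 μL brought to 3250 μL → factor 3250/35 = 92.857
Step 5: 0.85 mL + 18.6 mL = 19.45 mL total → factor 19.45/0.85 = 22.882
Product of known-step factors = 5.8406 × 10^5
Overall factor = 12.0 μg/mL / (5.75 × 10^-6 μg/mL) = 2.087 × 10^6
Step-1 factor = 2.087 × 10^6 / 5.8406 × 10^5 = 3.5732
v = 250 μL / 3.5732 = 70.0 μL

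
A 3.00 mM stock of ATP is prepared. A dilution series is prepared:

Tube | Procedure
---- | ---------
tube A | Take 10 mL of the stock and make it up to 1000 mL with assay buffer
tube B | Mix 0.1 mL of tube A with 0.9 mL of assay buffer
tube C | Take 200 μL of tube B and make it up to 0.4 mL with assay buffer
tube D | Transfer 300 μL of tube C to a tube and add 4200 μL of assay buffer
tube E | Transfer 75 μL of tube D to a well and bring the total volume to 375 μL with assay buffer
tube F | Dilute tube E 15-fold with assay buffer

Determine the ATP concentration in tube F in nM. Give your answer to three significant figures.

1.33 nM

Step 1: 10 mL brought to 1000 mL → factor 1000/10 = 100
Step 2: 0.1 mL + 0.9 mL = 1 mL total → factor 1/0.1 = 10
Step 3: 200 μL brought to 0.4 mL → factor 400/200 = 2
Step 4: 300 μL + 4200 μL = 4500 μL total → factor 4500/300 = 15
Step 5: 75 μL brought to 375 μL → factor 375/75 = 5
Step 6: 15-fold → factor 15
Overall dilution factor = 100 × 10 × 2 × 15 × 5 × 15 = 2.25 × 10^6
Final = 3.00 mM / 2.25 × 10^6 = 1.333 × 10^-6 mM = 1.33 nM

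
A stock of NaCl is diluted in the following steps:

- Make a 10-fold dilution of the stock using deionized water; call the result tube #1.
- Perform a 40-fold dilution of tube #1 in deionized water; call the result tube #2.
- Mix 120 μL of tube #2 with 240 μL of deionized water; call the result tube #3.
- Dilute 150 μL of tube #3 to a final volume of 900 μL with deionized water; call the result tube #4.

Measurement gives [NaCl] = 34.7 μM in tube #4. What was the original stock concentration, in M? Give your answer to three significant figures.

Step 1: 10-fold → factor 10
Step 2: 40-fold → factor 40
Step 3: 120 μL + 240 μL = 360 μL total → factor 360/120 = 3
Step 4: 150 μL brought to 900 μL → factor 900/150 = 6
Overall dilution factor = 10 × 40 × 3 × 6 = 7200
Stock = 34.7 μM × 7200 = 2.498 × 10^5 μM = 0.250 M

0.250 M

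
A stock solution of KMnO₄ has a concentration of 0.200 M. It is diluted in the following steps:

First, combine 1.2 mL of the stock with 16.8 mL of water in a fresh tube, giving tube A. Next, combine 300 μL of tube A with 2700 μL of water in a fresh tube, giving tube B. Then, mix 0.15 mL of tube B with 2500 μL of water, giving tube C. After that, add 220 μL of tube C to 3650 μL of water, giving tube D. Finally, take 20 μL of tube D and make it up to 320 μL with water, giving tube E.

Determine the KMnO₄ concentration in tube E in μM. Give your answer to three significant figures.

Step 1: 1.2 mL + 16.8 mL = 18 mL total → factor 18/1.2 = 15
Step 2: 300 μL + 2700 μL = 3000 μL total → factor 3000/300 = 10
Step 3: 0.15 mL + 2500 μL = 2.65 mL total → factor 2.65/0.15 = 17.667
Step 4: 220 μL + 3650 μL = 3870 μL total → factor 3870/220 = 17.591
Step 5: 20 μL brought to 320 μL → factor 320/20 = 16
Overall dilution factor = 15 × 10 × 17.667 × 17.591 × 16 = 7.4585 × 10^5
Final = 0.200 M / 7.4585 × 10^5 = 2.681 × 10^-7 M = 0.268 μM

0.268 μM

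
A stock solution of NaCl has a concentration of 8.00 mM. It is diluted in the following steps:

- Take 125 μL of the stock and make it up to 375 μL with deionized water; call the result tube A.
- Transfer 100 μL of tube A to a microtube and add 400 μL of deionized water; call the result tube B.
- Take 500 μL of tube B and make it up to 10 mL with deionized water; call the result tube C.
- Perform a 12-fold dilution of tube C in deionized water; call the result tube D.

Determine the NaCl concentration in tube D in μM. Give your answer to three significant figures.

Step 1: 125 μL brought to 375 μL → factor 375/125 = 3
Step 2: 100 μL + 400 μL = 500 μL total → factor 500/100 = 5
Step 3: 500 μL brought to 10 mL → factor 10000/500 = 20
Step 4: 12-fold → factor 12
Overall dilution factor = 3 × 5 × 20 × 12 = 3600
Final = 8.00 mM / 3600 = 0.002222 mM = 2.22 μM

2.22 μM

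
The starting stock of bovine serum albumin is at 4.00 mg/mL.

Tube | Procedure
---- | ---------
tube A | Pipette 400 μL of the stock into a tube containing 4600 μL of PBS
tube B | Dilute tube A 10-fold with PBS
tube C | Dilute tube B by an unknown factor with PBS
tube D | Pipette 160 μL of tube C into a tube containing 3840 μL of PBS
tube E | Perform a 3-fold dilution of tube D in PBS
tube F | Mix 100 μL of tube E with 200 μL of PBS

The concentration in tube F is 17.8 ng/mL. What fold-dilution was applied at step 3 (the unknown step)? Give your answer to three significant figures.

7.99-fold

Step 1: 400 μL + 4600 μL = 5000 μL total → factor 5000/400 = 12.5
Step 2: 10-fold → factor 10
Step 3: unknown factor x
Step 4: 160 μL + 3840 μL = 4000 μL total → factor 4000/160 = 25
Step 5: 3-fold → factor 3
Step 6: 100 μL + 200 μL = 300 μL total → factor 300/100 = 3
Product of known-step factors = 28125
Overall factor = 4.00 mg/mL / (17.8 ng/mL) = 2.2472 × 10^5
x = 2.2472 × 10^5 / 28125 = 7.99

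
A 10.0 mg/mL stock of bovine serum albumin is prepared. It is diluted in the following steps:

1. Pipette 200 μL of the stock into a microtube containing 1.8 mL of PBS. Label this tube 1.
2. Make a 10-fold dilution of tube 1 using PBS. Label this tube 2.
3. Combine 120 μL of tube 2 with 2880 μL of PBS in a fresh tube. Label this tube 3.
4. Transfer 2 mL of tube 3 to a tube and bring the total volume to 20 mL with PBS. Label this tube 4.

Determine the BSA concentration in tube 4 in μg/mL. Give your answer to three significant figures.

Step 1: 200 μL + 1.8 mL = 2000 μL total → factor 2000/200 = 10
Step 2: 10-fold → factor 10
Step 3: 120 μL + 2880 μL = 3000 μL total → factor 3000/120 = 25
Step 4: 2 mL brought to 20 mL → factor 20/2 = 10
Overall dilution factor = 10 × 10 × 25 × 10 = 25000
Final = 10.0 mg/mL / 25000 = 0.0004000 mg/mL = 0.400 μg/mL

0.400 μg/mL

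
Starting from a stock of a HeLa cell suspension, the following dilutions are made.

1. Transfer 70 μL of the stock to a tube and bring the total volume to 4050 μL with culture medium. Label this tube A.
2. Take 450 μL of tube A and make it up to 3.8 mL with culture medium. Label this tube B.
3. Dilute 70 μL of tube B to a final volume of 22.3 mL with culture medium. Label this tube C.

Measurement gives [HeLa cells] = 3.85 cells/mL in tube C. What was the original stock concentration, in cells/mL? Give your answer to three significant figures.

5.99 × 10^5 cells/mL

Step 1: 70 μL brought to 4050 μL → factor 4050/70 = 57.857
Step 2: 450 μL brought to 3.8 mL → factor 3800/450 = 8.4444
Step 3: 70 μL brought to 22.3 mL → factor 22300/70 = 318.57
Overall dilution factor = 57.857 × 8.4444 × 318.57 = 1.5564 × 10^5
Stock = 3.85 cells/mL × 1.5564 × 10^5 = 5.99 × 10^5 cells/mL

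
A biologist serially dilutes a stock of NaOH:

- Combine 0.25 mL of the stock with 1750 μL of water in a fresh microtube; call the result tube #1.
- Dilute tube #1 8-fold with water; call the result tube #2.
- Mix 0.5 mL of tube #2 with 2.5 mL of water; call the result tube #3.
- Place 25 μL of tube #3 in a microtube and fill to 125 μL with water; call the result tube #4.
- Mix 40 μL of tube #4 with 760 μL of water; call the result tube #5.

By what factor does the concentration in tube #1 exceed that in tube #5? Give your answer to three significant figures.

Step 1: 0.25 mL + 1750 μL = 2 mL total → factor 2/0.25 = 8
Step 2: 8-fold → factor 8
Step 3: 0.5 mL + 2.5 mL = 3 mL total → factor 3/0.5 = 6
Step 4: 25 μL brought to 125 μL → factor 125/25 = 5
Step 5: 40 μL + 760 μL = 800 μL total → factor 800/40 = 20
Dilution factor to tube #1 = 8; to tube #5 = 38400
[tube #1]/[tube #5] = (factor to tube #5)/(factor to tube #1) = 38400/8 = 4.80 × 10^3

4.80 × 10^3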